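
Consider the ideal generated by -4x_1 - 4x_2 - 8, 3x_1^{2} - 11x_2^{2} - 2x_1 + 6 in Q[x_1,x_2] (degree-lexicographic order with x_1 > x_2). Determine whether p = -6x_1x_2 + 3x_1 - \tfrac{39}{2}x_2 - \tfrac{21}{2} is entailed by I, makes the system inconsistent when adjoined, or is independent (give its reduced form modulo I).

-6x_1x_2 + 3x_1 - \tfrac{39}{2}x_2 - \tfrac{21}{2} lies in I (it reduces to 0).

First compute the reduced Gröbner basis of I by Buchberger's algorithm.
f_1 = -4x_1 - 4x_2 - 8, LT = x_1.
f_2 = 3x_1^{2} - 11x_2^{2} - 2x_1 + 6, LT = x_1^{2}.

S(f_1,f_2): lcm = x_1^{2}. S = x_1x_2 + \tfrac{11}{3}x_2^{2} + \tfrac{8}{3}x_1 - 2.
  reduce S modulo (f_1, f_2):
  remainder \tfrac{8}{3}x_2^{2} - \tfrac{14}{3}x_2 - \tfrac{22}{3} ≠ 0; add h_3 = \tfrac{8}{3}x_2^{2} - \tfrac{14}{3}x_2 - \tfrac{22}{3} to the basis.

The other S-polynomials (S(f_1,h_3), S(f_2,h_3)) all reduce to 0 modulo the current basis, so we have a Gröbner basis.
Inter-reduce: drop elements whose leading term is divisible by another's, tail-reduce, and make monic.
Reduced Gröbner basis: {x_2^{2} - \tfrac{7}{4}x_2 - \tfrac{11}{4}, x_1 + x_2 + 2}.
Label its elements g_1 = x_2^{2} - \tfrac{7}{4}x_2 - \tfrac{11}{4}, g_2 = x_1 + x_2 + 2.

Reduce p = -6x_1x_2 + 3x_1 - \tfrac{39}{2}x_2 - \tfrac{21}{2} modulo G:
  leading term x_1x_2: subtract (-6x_2)·g_2 from -6x_1x_2 + 3x_1 - \tfrac{39}{2}x_2 - \tfrac{21}{2} → 6x_2^{2} + 3x_1 - \tfrac{15}{2}x_2 - \tfrac{21}{2}
  leading term x_2^{2}: subtract (6)·g_1 from 6x_2^{2} + 3x_1 - \tfrac{15}{2}x_2 - \tfrac{21}{2} → 3x_1 + 3x_2 + 6
  leading term x_1: subtract (3)·g_2 from 3x_1 + 3x_2 + 6 → 0
  normal form = 0.
Since the normal form is 0, p ∈ I.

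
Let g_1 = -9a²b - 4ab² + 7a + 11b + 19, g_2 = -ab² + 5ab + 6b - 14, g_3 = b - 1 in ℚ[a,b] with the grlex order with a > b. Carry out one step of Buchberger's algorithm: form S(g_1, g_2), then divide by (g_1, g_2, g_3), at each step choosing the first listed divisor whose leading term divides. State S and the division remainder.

lcm(LM(g_1), LM(g_2)) = a²b².
S = (lcm/LT(g_1))·g_1 − (lcm/LT(g_2))·g_2 = 4/9ab³ + 5a²b + 47/9ab - 11/9b² - 14a - 19/9b.
Reduce S modulo (g_1, g_2, g_3) in that order:
  leading term ab³: subtract (-4/9b)·g_2 from 4/9ab³ + 5a²b + 47/9ab - 11/9b² - 14a - 19/9b → 5a²b + 20/9ab² + 47/9ab + 13/9b² - 14a - 25/3b
  leading term a²b: subtract (-5/9)·g_1 from 5a²b + 20/9ab² + 47/9ab + 13/9b² - 14a - 25/3b → 47/9ab + 13/9b² - 91/9a - 20/9b + 95/9
  leading term ab: subtract (47/9a)·g_3 from 47/9ab + 13/9b² - 91/9a - 20/9b + 95/9 → 13/9b² - 44/9a - 20/9b + 95/9
  leading term b²: subtract (13/9b)·g_3 from 13/9b² - 44/9a - 20/9b + 95/9 → -44/9a - 7/9b + 95/9
  leading term a: no divisor's leading term divides it; move -44/9a to the remainder.
  leading term b: subtract (-7/9)·g_3 from -7/9b + 95/9 → 88/9
  leading term 1: no divisor's leading term divides it; move 88/9 to the remainder.
The remainder -44/9a + 88/9 is nonzero, so it would be added as the next basis element.

S(g_1, g_2) = 4/9ab³ + 5a²b + 47/9ab - 11/9b² - 14a - 19/9b; remainder on division = -44/9a + 88/9.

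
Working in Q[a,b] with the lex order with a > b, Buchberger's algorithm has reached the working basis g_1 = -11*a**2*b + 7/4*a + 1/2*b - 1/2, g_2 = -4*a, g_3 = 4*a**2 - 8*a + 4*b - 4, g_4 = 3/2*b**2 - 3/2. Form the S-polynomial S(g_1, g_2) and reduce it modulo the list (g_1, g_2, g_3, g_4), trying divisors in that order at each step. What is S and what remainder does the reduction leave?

lcm(LM(g_1), LM(g_2)) = a**2*b.
S = (lcm/LT(g_1))·g_1 − (lcm/LT(g_2))·g_2 = -7/44*a - 1/22*b + 1/22.
Reduce S modulo (g_1, g_2, g_3, g_4) in that order:
  leading term a: subtract (7/176)·g_2 from -7/44*a - 1/22*b + 1/22 → -1/22*b + 1/22
  leading term b: no divisor's leading term divides it; move -1/22*b to the remainder.
  leading term 1: no divisor's leading term divides it; move 1/22 to the remainder.
The remainder -1/22*b + 1/22 is nonzero, so it would be added as the next basis element.

S(g_1, g_2) = -7/44*a - 1/22*b + 1/22; remainder on division = -1/22*b + 1/22.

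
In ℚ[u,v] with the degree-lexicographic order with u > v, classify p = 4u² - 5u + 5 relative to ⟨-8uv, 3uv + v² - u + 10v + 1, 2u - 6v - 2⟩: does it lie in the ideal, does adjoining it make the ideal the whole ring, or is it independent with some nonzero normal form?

First compute the reduced Gröbner basis of I by Buchberger's algorithm.
f_1 = -8uv, LT = uv.
f_2 = 3uv + v² - u + 10v + 1, LT = uv.
f_3 = 2u - 6v - 2, LT = u.

S(f_1,f_2): lcm = uv. S = -⅓v² + ⅓u - 10/3v - ⅓.
  leading term v²: no divisor's leading term divides it; move -⅓v² to the remainder.
  leading term u: subtract (⅙)·f_3 from ⅓u - 10/3v - ⅓ → -7/3v
  leading term v: no divisor's leading term divides it; move -7/3v to the remainder.
  remainder -⅓v² - 7/3v ≠ 0; add h_4 = -⅓v² - 7/3v to the basis.

S(f_1,f_3): lcm = uv. S = 3v² + v.
  leading term v²: subtract (-9)·h_4 from 3v² + v → -20v
  leading term v: no divisor's leading term divides it; move -20v to the remainder.
  remainder -20v ≠ 0; add h_5 = -20v to the basis.

The other S-polynomials (S(f_2,f_3), S(f_1,h_4), S(f_2,h_4), S(f_3,h_4), S(f_1,h_5), S(f_2,h_5), S(f_3,h_5), S(h_4,h_5)) all reduce to 0 modulo the current basis, so we have a Gröbner basis.
Inter-reduce: drop elements whose leading term is divisible by another's, tail-reduce, and make monic.
Reduced Gröbner basis: {u - 1, v}.
Label its elements g_1 = u - 1, g_2 = v.

Reduce p = 4u² - 5u + 5 modulo G:
  leading term u²: subtract (4u)·g_1 from 4u² - 5u + 5 → -u + 5
  leading term u: subtract (-1)·g_1 from -u + 5 → 4
  leading term 1: no divisor's leading term divides it; move 4 to the remainder.
  normal form = 4.
The normal form is nonzero, so p ∉ I. Since p minus its normal form lies in I, I + (p) = I + (r) where r = 4; decide whether this ideal is the whole ring.
Here r = 4 is a nonzero constant, hence a unit: 1 ∈ I + (p), the Gröbner basis of I + (p) is {1}, and the enlarged system has no common solution — adjoining p is inconsistent.

Adjoining 4u² - 5u + 5 makes the ideal the whole ring: the system is inconsistent.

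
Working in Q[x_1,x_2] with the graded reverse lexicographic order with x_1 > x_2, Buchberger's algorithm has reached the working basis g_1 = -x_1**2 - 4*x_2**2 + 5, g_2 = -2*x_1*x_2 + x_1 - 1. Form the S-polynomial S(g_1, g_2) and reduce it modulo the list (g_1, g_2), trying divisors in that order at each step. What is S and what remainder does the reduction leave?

lcm(LM(g_1), LM(g_2)) = x_1**2*x_2.
S = (lcm/LT(g_1))·g_1 − (lcm/LT(g_2))·g_2 = 4*x_2**3 + 1/2*x_1**2 - 1/2*x_1 - 5*x_2.
Reduce S modulo (g_1, g_2) in that order:
  leading term x_2**3: no divisor's leading term divides it; move 4*x_2**3 to the remainder.
  leading term x_1**2: subtract (-1/2)·g_1 from 1/2*x_1**2 - 1/2*x_1 - 5*x_2 → -2*x_2**2 - 1/2*x_1 - 5*x_2 + 5/2
  leading term x_2**2: no divisor's leading term divides it; move -2*x_2**2 to the remainder.
  leading term x_1: no divisor's leading term divides it; move -1/2*x_1 to the remainder.
  leading term x_2: no divisor's leading term divides it; move -5*x_2 to the remainder.
  leading term 1: no divisor's leading term divides it; move 5/2 to the remainder.
The remainder 4*x_2**3 - 2*x_2**2 - 1/2*x_1 - 5*x_2 + 5/2 is nonzero, so it would be added as the next basis element.

S(g_1, g_2) = 4*x_2**3 + 1/2*x_1**2 - 1/2*x_1 - 5*x_2; remainder on division = 4*x_2**3 - 2*x_2**2 - 1/2*x_1 - 5*x_2 + 5/2.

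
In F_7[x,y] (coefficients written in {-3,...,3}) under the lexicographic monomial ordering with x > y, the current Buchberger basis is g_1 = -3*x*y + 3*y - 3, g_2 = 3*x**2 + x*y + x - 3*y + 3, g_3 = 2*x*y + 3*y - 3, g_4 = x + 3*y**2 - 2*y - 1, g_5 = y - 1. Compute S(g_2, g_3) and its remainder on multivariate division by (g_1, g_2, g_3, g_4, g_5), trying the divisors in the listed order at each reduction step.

S(g_2, g_3) = -2*x*y**2 - 2*x - y**2 + y; remainder on division = 0.

lcm(LM(g_2), LM(g_3)) = x**2*y.
S = (lcm/LT(g_2))·g_2 − (lcm/LT(g_3))·g_3 = -2*x*y**2 - 2*x - y**2 + y.
Reduce S modulo (g_1, g_2, g_3, g_4, g_5) in that order:
  leading term x*y**2: subtract (3*y)·g_1 from -2*x*y**2 - 2*x - y**2 + y → -2*x - 3*y**2 + 3*y
  leading term x: subtract (-2)·g_4 from -2*x - 3*y**2 + 3*y → 3*y**2 - y - 2
  leading term y**2: subtract (3*y)·g_5 from 3*y**2 - y - 2 → 2*y - 2
  leading term y: subtract (2)·g_5 from 2*y - 2 → 0
The remainder is 0, so this S-polynomial contributes no new basis element.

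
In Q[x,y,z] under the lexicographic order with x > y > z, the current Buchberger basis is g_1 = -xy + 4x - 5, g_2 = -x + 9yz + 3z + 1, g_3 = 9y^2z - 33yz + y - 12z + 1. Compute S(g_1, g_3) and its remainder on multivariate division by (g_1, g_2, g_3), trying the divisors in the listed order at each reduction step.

S(g_1, g_3) = -1/3xyz - 1/9xy + 4/3xz - 1/9x + 5yz; remainder on division = 0.

lcm(LM(g_1), LM(g_3)) = xy^2z.
S = (lcm/LT(g_1))·g_1 − (lcm/LT(g_3))·g_3 = -1/3xyz - 1/9xy + 4/3xz - 1/9x + 5yz.
Reduce S modulo (g_1, g_2, g_3) in that order:
  leading term xyz: subtract (1/3z)·g_1 from -1/3xyz - 1/9xy + 4/3xz - 1/9x + 5yz → -1/9xy - 1/9x + 5yz + 5/3z
  leading term xy: subtract (1/9)·g_1 from -1/9xy - 1/9x + 5yz + 5/3z → -5/9x + 5yz + 5/3z + 5/9
  leading term x: subtract (5/9)·g_2 from -5/9x + 5yz + 5/3z + 5/9 → 0
The remainder is 0, so this S-polynomial contributes no new basis element.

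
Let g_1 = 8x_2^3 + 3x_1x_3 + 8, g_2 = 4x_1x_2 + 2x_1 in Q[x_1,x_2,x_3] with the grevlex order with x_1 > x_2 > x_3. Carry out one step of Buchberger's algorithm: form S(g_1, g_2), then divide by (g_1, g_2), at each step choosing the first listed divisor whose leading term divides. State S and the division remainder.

S(g_1, g_2) = -1/2x_1x_2^2 + 3/8x_1^2x_3 + x_1; remainder on division = 3/8x_1^2x_3 + 7/8x_1.

lcm(LM(g_1), LM(g_2)) = x_1x_2^3.
S = (lcm/LT(g_1))·g_1 − (lcm/LT(g_2))·g_2 = -1/2x_1x_2^2 + 3/8x_1^2x_3 + x_1.
Reduce S modulo (g_1, g_2) in that order:
  leading term x_1x_2^2: subtract (-1/8x_2)·g_2 from -1/2x_1x_2^2 + 3/8x_1^2x_3 + x_1 → 3/8x_1^2x_3 + 1/4x_1x_2 + x_1
  leading term x_1^2x_3: no divisor's leading term divides it; move 3/8x_1^2x_3 to the remainder.
  leading term x_1x_2: subtract (1/16)·g_2 from 1/4x_1x_2 + x_1 → 7/8x_1
  leading term x_1: no divisor's leading term divides it; move 7/8x_1 to the remainder.
The remainder 3/8x_1^2x_3 + 7/8x_1 is nonzero, so it would be added as the next basis element.
An S-polynomial is built so that the two leading terms cancel; whether anything survives reduction is exactly the Gröbner-basis criterion.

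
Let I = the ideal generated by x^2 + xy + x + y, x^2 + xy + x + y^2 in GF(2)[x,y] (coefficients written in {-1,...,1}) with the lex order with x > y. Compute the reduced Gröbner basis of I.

f_1 = x^2 + xy + x + y, LT = x^2.
f_2 = x^2 + xy + x + y^2, LT = x^2.

S(f_1,f_2): lcm = x^2. S = y^2 + y.
  reduce S modulo (f_1, f_2):
  remainder y^2 + y ≠ 0; add g_3 = y^2 + y to the basis.

The other S-polynomials (S(f_1,g_3), S(f_2,g_3)) all reduce to 0 modulo the current basis, so we have a Gröbner basis.
Inter-reduce: drop elements whose leading term is divisible by another's, tail-reduce, and make monic.

G = {x^2 + xy + x + y, y^2 + y}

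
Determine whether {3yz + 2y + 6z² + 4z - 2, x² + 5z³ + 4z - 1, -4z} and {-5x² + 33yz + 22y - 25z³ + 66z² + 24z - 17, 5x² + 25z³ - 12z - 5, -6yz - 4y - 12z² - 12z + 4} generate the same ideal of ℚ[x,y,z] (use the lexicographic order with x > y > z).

Yes, the ideals are equal.

Since reduced Gröbner bases are canonical representatives of ideals under a given ordering, it suffices to compute and compare them.
Buchberger on the first generating set:
f_1 = 3yz + 2y + 6z² + 4z - 2, LT = yz.
f_2 = x² + 5z³ + 4z - 1, LT = x².
f_3 = -4z, LT = z.

S(f_1,f_3): lcm = yz. S = ⅔y + 2z² + 4/3z - ⅔.
  leading term y: no divisor's leading term divides it; move ⅔y to the remainder.
  leading term z²: subtract (-½z)·f_3 from 2z² + 4/3z - ⅔ → 4/3z - ⅔
  leading term z: subtract (-⅓)·f_3 from 4/3z - ⅔ → -⅔
  leading term 1: no divisor's leading term divides it; move -⅔ to the remainder.
  remainder ⅔y - ⅔ ≠ 0; add g_4 = ⅔y - ⅔ to the basis.

The other S-polynomials (S(f_1,f_2), S(f_2,f_3), S(f_1,g_4), S(f_2,g_4), S(f_3,g_4)) all reduce to 0 modulo the current basis, so we have a Gröbner basis.
Inter-reduce: drop elements whose leading term is divisible by another's, tail-reduce, and make monic.
Reduced Gröbner basis: {x² - 1, y - 1, z}.

Buchberger on the second generating set:
h_1 = -5x² + 33yz + 22y - 25z³ + 66z² + 24z - 17, LT = x².
h_2 = 5x² + 25z³ - 12z - 5, LT = x².
h_3 = -6yz - 4y - 12z² - 12z + 4, LT = yz.

S(h_1,h_2): lcm = x². S = -33/5yz - 22/5y - 66/5z² - 12/5z + 22/5.
  leading term yz: subtract (11/10)·h_3 from -33/5yz - 22/5y - 66/5z² - 12/5z + 22/5 → 54/5z
  leading term z: no divisor's leading term divides it; move 54/5z to the remainder.
  remainder 54/5z ≠ 0; add k_4 = 54/5z to the basis.

S(h_3,k_4): lcm = yz. S = ⅔y + 2z² + 2z - ⅔.
  leading term y: no divisor's leading term divides it; move ⅔y to the remainder.
  leading term z²: subtract (5/27z)·k_4 from 2z² + 2z - ⅔ → 2z - ⅔
  leading term z: subtract (5/27)·k_4 from 2z - ⅔ → -⅔
  leading term 1: no divisor's leading term divides it; move -⅔ to the remainder.
  remainder ⅔y - ⅔ ≠ 0; add k_5 = ⅔y - ⅔ to the basis.

The other S-polynomials (S(h_1,h_3), S(h_2,h_3), S(h_1,k_4), S(h_2,k_4), S(h_1,k_5), S(h_2,k_5), S(h_3,k_5), S(k_4,k_5)) all reduce to 0 modulo the current basis, so we have a Gröbner basis.
Inter-reduce: drop elements whose leading term is divisible by another's, tail-reduce, and make monic.
Reduced Gröbner basis: {x² - 1, y - 1, z}.

These coincide, so the ideals are equal.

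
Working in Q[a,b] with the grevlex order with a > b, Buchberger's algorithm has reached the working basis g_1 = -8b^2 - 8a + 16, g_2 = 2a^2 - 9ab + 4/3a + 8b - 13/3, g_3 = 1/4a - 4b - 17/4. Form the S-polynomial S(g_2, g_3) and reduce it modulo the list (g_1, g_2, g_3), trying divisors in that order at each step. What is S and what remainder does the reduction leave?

S(g_2, g_3) = 23/2ab + 53/3a + 4b - 13/6; remainder on division = -14771/6b - 14771/6.

lcm(LM(g_2), LM(g_3)) = a^2.
S = (lcm/LT(g_2))·g_2 − (lcm/LT(g_3))·g_3 = 23/2ab + 53/3a + 4b - 13/6.
Reduce S modulo (g_1, g_2, g_3) in that order:
  leading term ab: subtract (46b)·g_3 from 23/2ab + 53/3a + 4b - 13/6 → 184b^2 + 53/3a + 399/2b - 13/6
  leading term b^2: subtract (-23)·g_1 from 184b^2 + 53/3a + 399/2b - 13/6 → -499/3a + 399/2b + 2195/6
  leading term a: subtract (-1996/3)·g_3 from -499/3a + 399/2b + 2195/6 → -14771/6b - 14771/6
  leading term b: no divisor's leading term divides it; move -14771/6b to the remainder.
  leading term 1: no divisor's leading term divides it; move -14771/6 to the remainder.
The remainder -14771/6b - 14771/6 is nonzero, so it would be added as the next basis element.
This is the inner loop of Buchberger's algorithm — each nonzero remainder becomes a new basis element.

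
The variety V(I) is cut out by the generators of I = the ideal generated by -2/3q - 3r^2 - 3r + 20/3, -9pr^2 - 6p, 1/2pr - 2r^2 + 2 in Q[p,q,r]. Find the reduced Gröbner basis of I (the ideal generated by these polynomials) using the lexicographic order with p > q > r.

G = {p + 6r^3 - 6r, q + 9/2r^2 + 9/2r - 10, r^4 - 1/3r^2 - 2/3}

f_1 = -2/3q - 3r^2 - 3r + 20/3, LT = q.
f_2 = -9pr^2 - 6p, LT = pr^2.
f_3 = 1/2pr - 2r^2 + 2, LT = pr.

S(f_2,f_3): lcm = pr^2. S = 2/3p + 4r^3 - 4r.
  reduce S modulo (f_1, f_2, f_3):
  remainder 2/3p + 4r^3 - 4r ≠ 0; add g_4 = 2/3p + 4r^3 - 4r to the basis.

S(f_2,g_4): lcm = pr^2. S = 2/3p - 6r^5 + 6r^3.
  reduce S modulo (f_1, f_2, f_3, g_4):
  remainder -6r^5 + 2r^3 + 4r ≠ 0; add g_5 = -6r^5 + 2r^3 + 4r to the basis.

S(f_3,g_4): lcm = pr. S = -6r^4 + 2r^2 + 4.
  reduce S modulo (f_1, f_2, f_3, g_4, g_5):
  remainder -6r^4 + 2r^2 + 4 ≠ 0; add g_6 = -6r^4 + 2r^2 + 4 to the basis.

The other S-polynomials (S(f_1,f_2), S(f_1,f_3), S(f_1,g_4), S(f_1,g_5), S(f_2,g_5), S(f_3,g_5), S(g_4,g_5), S(f_1,g_6), S(f_2,g_6), S(f_3,g_6), S(g_4,g_6), S(g_5,g_6)) all reduce to 0 modulo the current basis, so we have a Gröbner basis.
Inter-reduce: drop elements whose leading term is divisible by another's, tail-reduce, and make monic.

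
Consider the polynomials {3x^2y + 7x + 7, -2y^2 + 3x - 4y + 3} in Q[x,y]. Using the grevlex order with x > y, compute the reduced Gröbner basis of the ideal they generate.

G = {x^3 + x^2 + 14/9xy + 28/9x + 14/9y + 28/9, x^2y + 7/3x + 7/3, y^2 - 3/2x + 2y - 3/2}

f_1 = 3x^2y + 7x + 7, LT = x^2y.
f_2 = -2y^2 + 3x - 4y + 3, LT = y^2.

S(f_1,f_2): lcm = x^2y^2. S = 3/2x^3 - 2x^2y + 3/2x^2 + 7/3xy + 7/3y.
  leading term x^3: no divisor's leading term divides it; move 3/2x^3 to the remainder.
  leading term x^2y: subtract (-2/3)·f_1 from -2x^2y + 3/2x^2 + 7/3xy + 7/3y → 3/2x^2 + 7/3xy + 14/3x + 7/3y + 14/3
  leading term x^2: no divisor's leading term divides it; move 3/2x^2 to the remainder.
  leading term xy: no divisor's leading term divides it; move 7/3xy to the remainder.
  leading term x: no divisor's leading term divides it; move 14/3x to the remainder.
  leading term y: no divisor's leading term divides it; move 7/3y to the remainder.
  leading term 1: no divisor's leading term divides it; move 14/3 to the remainder.
  remainder 3/2x^3 + 3/2x^2 + 7/3xy + 14/3x + 7/3y + 14/3 ≠ 0; add g_3 = 3/2x^3 + 3/2x^2 + 7/3xy + 14/3x + 7/3y + 14/3 to the basis.

The other S-polynomials (S(f_1,g_3), S(f_2,g_3)) all reduce to 0 modulo the current basis, so we have a Gröbner basis.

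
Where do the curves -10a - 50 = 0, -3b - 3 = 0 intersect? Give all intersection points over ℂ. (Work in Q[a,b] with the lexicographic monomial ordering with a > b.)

Compute a lex Gröbner basis by Buchberger's algorithm.
f_1 = -10a - 50, LT = a.
f_2 = -3b - 3, LT = b.

The S-polynomials (S(f_1,f_2)) all reduce to 0 modulo the current basis, so we have a Gröbner basis.
Inter-reduce: drop elements whose leading term is divisible by another's, tail-reduce, and make monic.
Reduced Gröbner basis: {a + 5, b + 1}.

Elimination: the polynomial b + 1 lies in the elimination ideal for b, so b ∈ {-1}. For each such b, the remaining basis elements (now univariate) give the rest of the solution.
  b = -1: the earlier basis element becomes a + 5 = 0, giving a = -5 — point (-5, -1).
Check: every point annihilates each of the original generators.

{(-5, -1)}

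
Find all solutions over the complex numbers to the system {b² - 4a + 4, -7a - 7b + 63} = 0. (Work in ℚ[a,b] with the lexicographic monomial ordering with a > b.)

{(17, -8), (5, 4)}

Compute a lex Gröbner basis by Buchberger's algorithm.
f_1 = -4a + b² + 4, LT = a.
f_2 = -7a - 7b + 63, LT = a.

S(f_1,f_2): lcm = a. S = -¼b² - b + 8.
  reduce S modulo (f_1, f_2):
  remainder -¼b² - b + 8 ≠ 0; add h_3 = -¼b² - b + 8 to the basis.

The other S-polynomials (S(f_1,h_3), S(f_2,h_3)) all reduce to 0 modulo the current basis, so we have a Gröbner basis.
Inter-reduce: drop elements whose leading term is divisible by another's, tail-reduce, and make monic.
Reduced Gröbner basis: {a + b - 9, b² + 4b - 32}.

From the last basis element, b² + 4b - 32 = 0, so b takes values in {-8, 4}. Each choice, substituted upward through the basis, yields the corresponding point(s) of the solution set.
  b = -8: the earlier basis element becomes a - 17 = 0, giving a = 17 — point (17, -8).
  b = 4: the earlier basis element becomes a - 5 = 0, giving a = 5 — point (5, 4).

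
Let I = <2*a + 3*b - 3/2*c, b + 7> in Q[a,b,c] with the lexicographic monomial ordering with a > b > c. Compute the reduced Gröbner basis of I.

G = {a - 3/4*c - 21/2, b + 7}

f_1 = 2*a + 3*b - 3/2*c, LT = a.
f_2 = b + 7, LT = b.

The S-polynomials (S(f_1,f_2)) all reduce to 0 modulo the current basis, so we have a Gröbner basis.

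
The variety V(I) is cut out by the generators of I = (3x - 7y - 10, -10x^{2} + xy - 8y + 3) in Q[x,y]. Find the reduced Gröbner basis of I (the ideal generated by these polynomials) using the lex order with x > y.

G = {x - \tfrac{7}{3}y - \tfrac{10}{3}, y^{2} + \tfrac{206}{67}y + \tfrac{139}{67}}

f_1 = 3x - 7y - 10, LT = x.
f_2 = -10x^{2} + xy - 8y + 3, LT = x^{2}.

S(f_1,f_2): lcm = x^{2}. S = -\tfrac{67}{30}xy - \tfrac{10}{3}x - \tfrac{4}{5}y + \tfrac{3}{10}.
  leading term xy: subtract (-\tfrac{67}{90}y)·f_1 from -\tfrac{67}{30}xy - \tfrac{10}{3}x - \tfrac{4}{5}y + \tfrac{3}{10} → -\tfrac{10}{3}x - \tfrac{469}{90}y^{2} - \tfrac{371}{45}y + \tfrac{3}{10}
  leading term x: subtract (-\tfrac{10}{9})·f_1 from -\tfrac{10}{3}x - \tfrac{469}{90}y^{2} - \tfrac{371}{45}y + \tfrac{3}{10} → -\tfrac{469}{90}y^{2} - \tfrac{721}{45}y - \tfrac{973}{90}
  leading term y^{2}: no divisor's leading term divides it; move -\tfrac{469}{90}y^{2} to the remainder.
  leading term y: no divisor's leading term divides it; move -\tfrac{721}{45}y to the remainder.
  leading term 1: no divisor's leading term divides it; move -\tfrac{973}{90} to the remainder.
  remainder -\tfrac{469}{90}y^{2} - \tfrac{721}{45}y - \tfrac{973}{90} ≠ 0; add g_3 = -\tfrac{469}{90}y^{2} - \tfrac{721}{45}y - \tfrac{973}{90} to the basis.

S(f_1,g_3): leading monomials are coprime, so the S-polynomial reduces to 0 (Buchberger's first criterion).
S(f_2,g_3): leading monomials are coprime, so the S-polynomial reduces to 0 (Buchberger's first criterion).
Every S-polynomial of the final basis reduces to 0, so we have a Gröbner basis.
Inter-reduce: drop elements whose leading term is divisible by another's, tail-reduce, and make monic.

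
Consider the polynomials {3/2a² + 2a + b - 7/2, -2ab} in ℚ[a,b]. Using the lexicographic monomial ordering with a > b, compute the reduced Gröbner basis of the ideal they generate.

Buchberger's algorithm terminates because the ascending chain of leading-term ideals stabilizes.

f_1 = 3/2a² + 2a + b - 7/2, LT = a².
f_2 = -2ab, LT = ab.

S(f_1,f_2): lcm = a²b. S = 4/3ab + ⅔b² - 7/3b.
  reduce S modulo (f_1, f_2):
  remainder ⅔b² - 7/3b ≠ 0; add g_3 = ⅔b² - 7/3b to the basis.

The other S-polynomials (S(f_1,g_3), S(f_2,g_3)) all reduce to 0 modulo the current basis, so we have a Gröbner basis.

G = {a² + 4/3a + ⅔b - 7/3, ab, b² - 7/2b}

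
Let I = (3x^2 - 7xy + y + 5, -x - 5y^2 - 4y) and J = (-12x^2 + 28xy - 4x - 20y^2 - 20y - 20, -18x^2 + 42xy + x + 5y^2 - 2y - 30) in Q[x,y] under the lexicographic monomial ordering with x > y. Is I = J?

Equality of ideals is decidable: compute both reduced Gröbner bases (unique for the ordering) and check whether they agree.
Buchberger on the first generating set:
f_1 = 3x^2 - 7xy + y + 5, LT = x^2.
f_2 = -x - 5y^2 - 4y, LT = x.

S(f_1,f_2): lcm = x^2. S = -5xy^2 - 19/3xy + 1/3y + 5/3.
  leading term xy^2: subtract (5y^2)·f_2 from -5xy^2 - 19/3xy + 1/3y + 5/3 → -19/3xy + 25y^4 + 20y^3 + 1/3y + 5/3
  leading term xy: subtract (19/3y)·f_2 from -19/3xy + 25y^4 + 20y^3 + 1/3y + 5/3 → 25y^4 + 155/3y^3 + 76/3y^2 + 1/3y + 5/3
  leading term y^4: no divisor's leading term divides it; move 25y^4 to the remainder.
  leading term y^3: no divisor's leading term divides it; move 155/3y^3 to the remainder.
  leading term y^2: no divisor's leading term divides it; move 76/3y^2 to the remainder.
  leading term y: no divisor's leading term divides it; move 1/3y to the remainder.
  leading term 1: no divisor's leading term divides it; move 5/3 to the remainder.
  remainder 25y^4 + 155/3y^3 + 76/3y^2 + 1/3y + 5/3 ≠ 0; add g_3 = 25y^4 + 155/3y^3 + 76/3y^2 + 1/3y + 5/3 to the basis.

The other S-polynomials (S(f_1,g_3), S(f_2,g_3)) all reduce to 0 modulo the current basis, so we have a Gröbner basis.
Inter-reduce: drop elements whose leading term is divisible by another's, tail-reduce, and make monic.
Reduced Gröbner basis: {x + 5y^2 + 4y, y^4 + 31/15y^3 + 76/75y^2 + 1/75y + 1/15}.

Buchberger on the second generating set:
h_1 = -12x^2 + 28xy - 4x - 20y^2 - 20y - 20, LT = x^2.
h_2 = -18x^2 + 42xy + x + 5y^2 - 2y - 30, LT = x^2.

S(h_1,h_2): lcm = x^2. S = 7/18x + 35/18y^2 + 14/9y.
  leading term x: no divisor's leading term divides it; move 7/18x to the remainder.
  leading term y^2: no divisor's leading term divides it; move 35/18y^2 to the remainder.
  leading term y: no divisor's leading term divides it; move 14/9y to the remainder.
  remainder 7/18x + 35/18y^2 + 14/9y ≠ 0; add k_3 = 7/18x + 35/18y^2 + 14/9y to the basis.

S(h_1,k_3): lcm = x^2. S = -5xy^2 - 19/3xy + 1/3x + 5/3y^2 + 5/3y + 5/3.
  leading term xy^2: subtract (-90/7y^2)·k_3 from -5xy^2 - 19/3xy + 1/3x + 5/3y^2 + 5/3y + 5/3 → -19/3xy + 1/3x + 25y^4 + 20y^3 + 5/3y^2 + 5/3y + 5/3
  leading term xy: subtract (-114/7y)·k_3 from -19/3xy + 1/3x + 25y^4 + 20y^3 + 5/3y^2 + 5/3y + 5/3 → 1/3x + 25y^4 + 155/3y^3 + 27y^2 + 5/3y + 5/3
  leading term x: subtract (6/7)·k_3 from 1/3x + 25y^4 + 155/3y^3 + 27y^2 + 5/3y + 5/3 → 25y^4 + 155/3y^3 + 76/3y^2 + 1/3y + 5/3
  leading term y^4: no divisor's leading term divides it; move 25y^4 to the remainder.
  leading term y^3: no divisor's leading term divides it; move 155/3y^3 to the remainder.
  leading term y^2: no divisor's leading term divides it; move 76/3y^2 to the remainder.
  leading term y: no divisor's leading term divides it; move 1/3y to the remainder.
  leading term 1: no divisor's leading term divides it; move 5/3 to the remainder.
  remainder 25y^4 + 155/3y^3 + 76/3y^2 + 1/3y + 5/3 ≠ 0; add k_4 = 25y^4 + 155/3y^3 + 76/3y^2 + 1/3y + 5/3 to the basis.

The other S-polynomials (S(h_2,k_3), S(h_1,k_4), S(h_2,k_4), S(k_3,k_4)) all reduce to 0 modulo the current basis, so we have a Gröbner basis.
Inter-reduce: drop elements whose leading term is divisible by another's, tail-reduce, and make monic.
Reduced Gröbner basis: {x + 5y^2 + 4y, y^4 + 31/15y^3 + 76/75y^2 + 1/75y + 1/15}.

These coincide, so the ideals are equal.
The choice of monomial ordering does not affect the verdict — as long as both bases are computed under the same ordering, their equality decides ideal equality.

Yes, the ideals are equal.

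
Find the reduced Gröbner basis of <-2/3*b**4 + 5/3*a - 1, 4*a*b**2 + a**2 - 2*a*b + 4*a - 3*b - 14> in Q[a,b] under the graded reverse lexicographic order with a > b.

G = {b**4 - 5/2*a + 3/2, a**3 - 4*a**2*b + 12*b**3 - 33*a**2 - 17*a*b + 62*b**2 + 22*a + 19*b - 42, a*b**2 + 1/4*a**2 - 1/2*a*b + a - 3/4*b - 7/2}

The reduced Gröbner basis is the canonical form of the ideal for this ordering.

f_1 = -2/3*b**4 + 5/3*a - 1, LT = b**4.
f_2 = 4*a*b**2 + a**2 - 2*a*b + 4*a - 3*b - 14, LT = a*b**2.

S(f_1,f_2): lcm = a*b**4. S = -1/4*a**2*b**2 + 1/2*a*b**3 - a*b**2 + 3/4*b**3 - 5/2*a**2 + 7/2*b**2 + 3/2*a.
  leading term a**2*b**2: subtract (-1/16*a)·f_2 from -1/4*a**2*b**2 + 1/2*a*b**3 - a*b**2 + 3/4*b**3 - 5/2*a**2 + 7/2*b**2 + 3/2*a → 1/2*a*b**3 + 1/16*a**3 - 1/8*a**2*b - a*b**2 + 3/4*b**3 - 9/4*a**2 - 3/16*a*b + 7/2*b**2 + 5/8*a
  leading term a*b**3: subtract (1/8*b)·f_2 from 1/2*a*b**3 + 1/16*a**3 - 1/8*a**2*b - a*b**2 + 3/4*b**3 - 9/4*a**2 - 3/16*a*b + 7/2*b**2 + 5/8*a → 1/16*a**3 - 1/4*a**2*b - 3/4*a*b**2 + 3/4*b**3 - 9/4*a**2 - 11/16*a*b + 31/8*b**2 + 5/8*a + 7/4*b
  leading term a**3: no divisor's leading term divides it; move 1/16*a**3 to the remainder.
  leading term a**2*b: no divisor's leading term divides it; move -1/4*a**2*b to the remainder.
  leading term a*b**2: subtract (-3/16)·f_2 from -3/4*a*b**2 + 3/4*b**3 - 9/4*a**2 - 11/16*a*b + 31/8*b**2 + 5/8*a + 7/4*b → 3/4*b**3 - 33/16*a**2 - 17/16*a*b + 31/8*b**2 + 11/8*a + 19/16*b - 21/8
  leading term b**3: no divisor's leading term divides it; move 3/4*b**3 to the remainder.
  leading term a**2: no divisor's leading term divides it; move -33/16*a**2 to the remainder.
  leading term a*b: no divisor's leading term divides it; move -17/16*a*b to the remainder.
  leading term b**2: no divisor's leading term divides it; move 31/8*b**2 to the remainder.
  leading term a: no divisor's leading term divides it; move 11/8*a to the remainder.
  leading term b: no divisor's leading term divides it; move 19/16*b to the remainder.
  leading term 1: no divisor's leading term divides it; move -21/8 to the remainder.
  remainder 1/16*a**3 - 1/4*a**2*b + 3/4*b**3 - 33/16*a**2 - 17/16*a*b + 31/8*b**2 + 11/8*a + 19/16*b - 21/8 ≠ 0; add g_3 = 1/16*a**3 - 1/4*a**2*b + 3/4*b**3 - 33/16*a**2 - 17/16*a*b + 31/8*b**2 + 11/8*a + 19/16*b - 21/8 to the basis.

The other S-polynomials (S(f_1,g_3), S(f_2,g_3)) all reduce to 0 modulo the current basis, so we have a Gröbner basis.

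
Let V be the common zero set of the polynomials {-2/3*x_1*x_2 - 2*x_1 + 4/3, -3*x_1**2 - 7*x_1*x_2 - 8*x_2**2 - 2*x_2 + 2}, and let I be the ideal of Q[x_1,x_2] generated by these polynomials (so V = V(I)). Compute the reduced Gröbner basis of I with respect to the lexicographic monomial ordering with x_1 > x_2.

f_1 = -2/3*x_1*x_2 - 2*x_1 + 4/3, LT = x_1*x_2.
f_2 = -3*x_1**2 - 7*x_1*x_2 - 8*x_2**2 - 2*x_2 + 2, LT = x_1**2.

S(f_1,f_2): lcm = x_1**2*x_2. S = 3*x_1**2 - 7/3*x_1*x_2**2 - 2*x_1 - 8/3*x_2**3 - 2/3*x_2**2 + 2/3*x_2.
  reduce S modulo (f_1, f_2):
  remainder -2*x_1 - 8/3*x_2**3 - 26/3*x_2**2 - 6*x_2 + 2 ≠ 0; add g_3 = -2*x_1 - 8/3*x_2**3 - 26/3*x_2**2 - 6*x_2 + 2 to the basis.

S(f_1,g_3): lcm = x_1*x_2. S = 3*x_1 - 4/3*x_2**4 - 13/3*x_2**3 - 3*x_2**2 + x_2 - 2.
  reduce S modulo (f_1, f_2, g_3):
  remainder -4/3*x_2**4 - 25/3*x_2**3 - 16*x_2**2 - 8*x_2 + 1 ≠ 0; add g_4 = -4/3*x_2**4 - 25/3*x_2**3 - 16*x_2**2 - 8*x_2 + 1 to the basis.

The other S-polynomials (S(f_2,g_3), S(f_1,g_4), S(f_2,g_4), S(g_3,g_4)) all reduce to 0 modulo the current basis, so we have a Gröbner basis.
Inter-reduce: drop elements whose leading term is divisible by another's, tail-reduce, and make monic.

G = {x_1 + 4/3*x_2**3 + 13/3*x_2**2 + 3*x_2 - 1, x_2**4 + 25/4*x_2**3 + 12*x_2**2 + 6*x_2 - 3/4}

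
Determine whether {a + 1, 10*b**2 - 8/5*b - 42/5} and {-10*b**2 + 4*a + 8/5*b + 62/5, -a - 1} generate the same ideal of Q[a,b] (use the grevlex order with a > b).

For a fixed monomial order, each ideal has a unique reduced Gröbner basis; comparing bases decides equality.
Buchberger on the first generating set:
f_1 = a + 1, LT = a.
f_2 = 10*b**2 - 8/5*b - 42/5, LT = b**2.

The S-polynomials (S(f_1,f_2)) all reduce to 0 modulo the current basis, so we have a Gröbner basis.
Inter-reduce: drop elements whose leading term is divisible by another's, tail-reduce, and make monic.
Reduced Gröbner basis: {b**2 - 4/25*b - 21/25, a + 1}.

Buchberger on the second generating set:
h_1 = -10*b**2 + 4*a + 8/5*b + 62/5, LT = b**2.
h_2 = -a - 1, LT = a.

The S-polynomials (S(h_1,h_2)) all reduce to 0 modulo the current basis, so we have a Gröbner basis.
Inter-reduce: drop elements whose leading term is divisible by another's, tail-reduce, and make monic.
Reduced Gröbner basis: {b**2 - 4/25*b - 21/25, a + 1}.

The two bases agree; hence the ideals are identical.

Yes, the ideals are equal.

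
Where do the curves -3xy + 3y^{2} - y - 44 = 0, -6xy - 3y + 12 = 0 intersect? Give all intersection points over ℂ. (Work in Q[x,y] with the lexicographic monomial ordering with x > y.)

{(-49/50, -25/6), (0, 4)}

Compute a lex Gröbner basis by Buchberger's algorithm.
f_1 = -3xy + 3y^{2} - y - 44, LT = xy.
f_2 = -6xy - 3y + 12, LT = xy.

S(f_1,f_2): lcm = xy. S = -y^{2} - \tfrac{1}{6}y + \tfrac{50}{3}.
  leading term y^{2}: no divisor's leading term divides it; move -y^{2} to the remainder.
  leading term y: no divisor's leading term divides it; move -\tfrac{1}{6}y to the remainder.
  leading term 1: no divisor's leading term divides it; move \tfrac{50}{3} to the remainder.
  remainder -y^{2} - \tfrac{1}{6}y + \tfrac{50}{3} ≠ 0; add h_3 = -y^{2} - \tfrac{1}{6}y + \tfrac{50}{3} to the basis.

S(f_1,h_3): lcm = xy^{2}. S = -\tfrac{1}{6}xy + \tfrac{50}{3}x - y^{3} + \tfrac{1}{3}y^{2} + \tfrac{44}{3}y.
  leading term xy: subtract (\tfrac{1}{18})·f_1 from -\tfrac{1}{6}xy + \tfrac{50}{3}x - y^{3} + \tfrac{1}{3}y^{2} + \tfrac{44}{3}y → \tfrac{50}{3}x - y^{3} + \tfrac{1}{6}y^{2} + \tfrac{265}{18}y + \tfrac{22}{9}
  leading term x: no divisor's leading term divides it; move \tfrac{50}{3}x to the remainder.
  leading term y^{3}: subtract (y)·h_3 from -y^{3} + \tfrac{1}{6}y^{2} + \tfrac{265}{18}y + \tfrac{22}{9} → \tfrac{1}{3}y^{2} - \tfrac{35}{18}y + \tfrac{22}{9}
  leading term y^{2}: subtract (-\tfrac{1}{3})·h_3 from \tfrac{1}{3}y^{2} - \tfrac{35}{18}y + \tfrac{22}{9} → -2y + 8
  leading term y: no divisor's leading term divides it; move -2y to the remainder.
  leading term 1: no divisor's leading term divides it; move 8 to the remainder.
  remainder \tfrac{50}{3}x - 2y + 8 ≠ 0; add h_4 = \tfrac{50}{3}x - 2y + 8 to the basis.

S(f_2,h_3): lcm = xy^{2}. S = -\tfrac{1}{6}xy + \tfrac{50}{3}x + \tfrac{1}{2}y^{2} - 2y.
  leading term xy: subtract (\tfrac{1}{18})·f_1 from -\tfrac{1}{6}xy + \tfrac{50}{3}x + \tfrac{1}{2}y^{2} - 2y → \tfrac{50}{3}x + \tfrac{1}{3}y^{2} - \tfrac{35}{18}y + \tfrac{22}{9}
  leading term x: subtract (1)·h_4 from \tfrac{50}{3}x + \tfrac{1}{3}y^{2} - \tfrac{35}{18}y + \tfrac{22}{9} → \tfrac{1}{3}y^{2} + \tfrac{1}{18}y - \tfrac{50}{9}
  leading term y^{2}: subtract (-\tfrac{1}{3})·h_3 from \tfrac{1}{3}y^{2} + \tfrac{1}{18}y - \tfrac{50}{9} → 0
  remainder 0.

S(f_1,h_4): lcm = xy. S = -\tfrac{22}{25}y^{2} - \tfrac{11}{75}y + \tfrac{44}{3}.
  leading term y^{2}: subtract (\tfrac{22}{25})·h_3 from -\tfrac{22}{25}y^{2} - \tfrac{11}{75}y + \tfrac{44}{3} → 0
  remainder 0.

S(f_2,h_4): lcm = xy. S = \tfrac{3}{25}y^{2} + \tfrac{1}{50}y - 2.
  leading term y^{2}: subtract (-\tfrac{3}{25})·h_3 from \tfrac{3}{25}y^{2} + \tfrac{1}{50}y - 2 → 0
  remainder 0.

S(h_3,h_4): leading monomials are coprime, so the S-polynomial reduces to 0 (Buchberger's first criterion).
Every S-polynomial of the final basis reduces to 0, so we have a Gröbner basis.
Inter-reduce: drop elements whose leading term is divisible by another's, tail-reduce, and make monic.
Reduced Gröbner basis: {x - \tfrac{3}{25}y + \tfrac{12}{25}, y^{2} + \tfrac{1}{6}y - \tfrac{50}{3}}.

The lex basis is triangular: the last element involves only y. Solving y^{2} + \tfrac{1}{6}y - \tfrac{50}{3} = 0 gives y ∈ {-25/6, 4}; substituting each value into the earlier elements determines the remaining variables.
  y = -25/6: the earlier basis element becomes x + \tfrac{49}{50} = 0, giving x = -49/50 — point (-49/50, -25/6).
  y = 4: the earlier basis element becomes x = 0, giving x = 0 — point (0, 4).
This is the nonlinear analogue of row-reducing a linear system.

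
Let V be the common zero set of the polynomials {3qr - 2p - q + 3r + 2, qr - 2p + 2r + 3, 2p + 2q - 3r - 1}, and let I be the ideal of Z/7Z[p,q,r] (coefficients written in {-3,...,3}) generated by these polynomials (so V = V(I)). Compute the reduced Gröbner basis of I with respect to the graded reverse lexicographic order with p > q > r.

f_1 = 3qr - 2p - q + 3r + 2, LT = qr.
f_2 = qr - 2p + 2r + 3, LT = qr.
f_3 = 2p + 2q - 3r - 1, LT = p.

S(f_1,f_2): lcm = qr. S = -p + 2q - r.
  reduce S modulo (f_1, f_2, f_3):
  remainder 3q + r + 3 ≠ 0; add g_4 = 3q + r + 3 to the basis.

S(f_1,g_4): lcm = qr. S = 2r^2 - 3p + 2q + 3.
  reduce S modulo (f_1, f_2, f_3, g_4):
  remainder 2r^2 + 2r ≠ 0; add g_5 = 2r^2 + 2r to the basis.

The other S-polynomials (S(f_1,f_3), S(f_2,f_3), S(f_2,g_4), S(f_3,g_4), S(f_1,g_5), S(f_2,g_5), S(f_3,g_5), S(g_4,g_5)) all reduce to 0 modulo the current basis, so we have a Gröbner basis.
Inter-reduce: drop elements whose leading term is divisible by another's, tail-reduce, and make monic.

G = {r^2 + r, p - 3r + 2, q - 2r + 1}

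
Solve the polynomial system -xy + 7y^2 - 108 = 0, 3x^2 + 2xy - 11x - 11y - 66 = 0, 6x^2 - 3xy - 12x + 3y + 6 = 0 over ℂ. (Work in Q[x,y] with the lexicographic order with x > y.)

{(-1, -4)}

Compute a lex Gröbner basis by Buchberger's algorithm.
f_1 = -xy + 7y^2 - 108, LT = xy.
f_2 = 3x^2 + 2xy - 11x - 11y - 66, LT = x^2.
f_3 = 6x^2 - 3xy - 12x + 3y + 6, LT = x^2.

S(f_1,f_2): lcm = x^2y. S = -23/3xy^2 + 11/3xy + 108x + 11/3y^2 + 22y.
  leading term xy^2: subtract (23/3y)·f_1 from -23/3xy^2 + 11/3xy + 108x + 11/3y^2 + 22y → 11/3xy + 108x - 161/3y^3 + 11/3y^2 + 850y
  leading term xy: subtract (-11/3)·f_1 from 11/3xy + 108x - 161/3y^3 + 11/3y^2 + 850y → 108x - 161/3y^3 + 88/3y^2 + 850y - 396
  leading term x: no divisor's leading term divides it; move 108x to the remainder.
  leading term y^3: no divisor's leading term divides it; move -161/3y^3 to the remainder.
  leading term y^2: no divisor's leading term divides it; move 88/3y^2 to the remainder.
  leading term y: no divisor's leading term divides it; move 850y to the remainder.
  leading term 1: no divisor's leading term divides it; move -396 to the remainder.
  remainder 108x - 161/3y^3 + 88/3y^2 + 850y - 396 ≠ 0; add h_4 = 108x - 161/3y^3 + 88/3y^2 + 850y - 396 to the basis.

S(f_1,f_3): lcm = x^2y. S = -13/2xy^2 + 2xy + 108x - 1/2y^2 - y.
  leading term xy^2: subtract (13/2y)·f_1 from -13/2xy^2 + 2xy + 108x - 1/2y^2 - y → 2xy + 108x - 91/2y^3 - 1/2y^2 + 701y
  leading term xy: subtract (-2)·f_1 from 2xy + 108x - 91/2y^3 - 1/2y^2 + 701y → 108x - 91/2y^3 + 27/2y^2 + 701y - 216
  leading term x: subtract (1)·h_4 from 108x - 91/2y^3 + 27/2y^2 + 701y - 216 → 49/6y^3 - 95/6y^2 - 149y + 180
  leading term y^3: no divisor's leading term divides it; move 49/6y^3 to the remainder.
  leading term y^2: no divisor's leading term divides it; move -95/6y^2 to the remainder.
  leading term y: no divisor's leading term divides it; move -149y to the remainder.
  leading term 1: no divisor's leading term divides it; move 180 to the remainder.
  remainder 49/6y^3 - 95/6y^2 - 149y + 180 ≠ 0; add h_5 = 49/6y^3 - 95/6y^2 - 149y + 180 to the basis.

S(f_2,f_3): lcm = x^2. S = 7/6xy - 5/3x - 25/6y - 23.
  leading term xy: subtract (-7/6)·f_1 from 7/6xy - 5/3x - 25/6y - 23 → -5/3x + 49/6y^2 - 25/6y - 149
  leading term x: subtract (-5/324)·h_4 from -5/3x + 49/6y^2 - 25/6y - 149 → -805/972y^3 + 4189/486y^2 + 725/81y - 1396/9
  leading term y^3: subtract (-115/1134)·h_5 from -805/972y^3 + 4189/486y^2 + 725/81y - 1396/9 → 15907/2268y^2 - 6985/1134y - 958/7
  leading term y^2: no divisor's leading term divides it; move 15907/2268y^2 to the remainder.
  leading term y: no divisor's leading term divides it; move -6985/1134y to the remainder.
  leading term 1: no divisor's leading term divides it; move -958/7 to the remainder.
  remainder 15907/2268y^2 - 6985/1134y - 958/7 ≠ 0; add h_6 = 15907/2268y^2 - 6985/1134y - 958/7 to the basis.

S(f_1,h_4): lcm = xy. S = 161/324y^4 - 22/81y^3 - 803/54y^2 + 11/3y + 108.
  leading term y^4: subtract (23/378y)·h_5 from 161/324y^4 - 22/81y^3 - 803/54y^2 + 11/3y + 108 → 523/756y^3 - 1097/189y^2 - 51/7y + 108
  leading term y^3: subtract (523/6174)·h_5 from 523/756y^3 - 1097/189y^2 - 51/7y + 108 → -55109/12348y^2 + 32945/6174y + 31814/343
  leading term y^2: subtract (-495981/779443)·h_6 from -55109/12348y^2 + 32945/6174y + 31814/343 → 1104125/779443y + 4416500/779443
  leading term y: no divisor's leading term divides it; move 1104125/779443y to the remainder.
  leading term 1: no divisor's leading term divides it; move 4416500/779443 to the remainder.
  remainder 1104125/779443y + 4416500/779443 ≠ 0; add h_7 = 1104125/779443y + 4416500/779443 to the basis.

The other S-polynomials (S(f_2,h_4), S(f_3,h_4), S(f_1,h_5), S(f_2,h_5), S(f_3,h_5), S(h_4,h_5), S(f_1,h_6), S(f_2,h_6), S(f_3,h_6), S(h_4,h_6), S(h_5,h_6), S(f_1,h_7), S(f_2,h_7), S(f_3,h_7), S(h_4,h_7), S(h_5,h_7), S(h_6,h_7)) all reduce to 0 modulo the current basis, so we have a Gröbner basis.
Inter-reduce: drop elements whose leading term is divisible by another's, tail-reduce, and make monic.
Reduced Gröbner basis: {x + 1, y + 4}.

Elimination: the polynomial y + 4 lies in the elimination ideal for y, so y ∈ {-4}. For each such y, the remaining basis elements (now univariate) give the rest of the solution.
  y = -4: the earlier basis element becomes x + 1 = 0, giving x = -1 — point (-1, -4).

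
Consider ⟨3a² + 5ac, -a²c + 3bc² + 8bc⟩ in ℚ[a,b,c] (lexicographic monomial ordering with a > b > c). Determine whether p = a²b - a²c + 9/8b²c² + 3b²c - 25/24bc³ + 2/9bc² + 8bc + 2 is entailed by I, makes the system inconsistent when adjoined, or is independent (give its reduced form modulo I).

First compute the reduced Gröbner basis of I by Buchberger's algorithm.
f_1 = 3a² + 5ac, LT = a².
f_2 = -a²c + 3bc² + 8bc, LT = a²c.

S(f_1,f_2): lcm = a²c. S = 5/3ac² + 3bc² + 8bc.
  reduce S modulo (f_1, f_2):
  remainder 5/3ac² + 3bc² + 8bc ≠ 0; add h_3 = 5/3ac² + 3bc² + 8bc to the basis.

S(f_1,h_3): lcm = a²c². S = -9/5abc² - 24/5abc + 5/3ac³.
  reduce S modulo (f_1, f_2, h_3):
  remainder -24/5abc + 81/25b²c² + 216/25b²c - 3bc³ - 8bc² ≠ 0; add h_4 = -24/5abc + 81/25b²c² + 216/25b²c - 3bc³ - 8bc² to the basis.

S(h_3,h_4): lcm = abc². S = 27/40b²c³ + 18/5b²c² + 24/5b²c - ⅝bc⁴ - 5/3bc³.
  reduce S modulo (f_1, f_2, h_3, h_4):
  remainder 27/40b²c³ + 18/5b²c² + 24/5b²c - ⅝bc⁴ - 5/3bc³ ≠ 0; add h_5 = 27/40b²c³ + 18/5b²c² + 24/5b²c - ⅝bc⁴ - 5/3bc³ to the basis.

The other S-polynomials (S(f_2,h_3), S(f_1,h_4), S(f_2,h_4), S(f_1,h_5), S(f_2,h_5), S(h_3,h_5), S(h_4,h_5)) all reduce to 0 modulo the current basis, so we have a Gröbner basis.
Inter-reduce: drop elements whose leading term is divisible by another's, tail-reduce, and make monic.
Reduced Gröbner basis: {a² + 5/3ac, abc - 27/40b²c² - 9/5b²c + ⅝bc³ + 5/3bc², ac² + 9/5bc² + 24/5bc, b²c³ + 16/3b²c² + 64/9b²c - 25/27bc⁴ - 200/81bc³}.
Label its elements g_1 = a² + 5/3ac, g_2 = abc - 27/40b²c² - 9/5b²c + ⅝bc³ + 5/3bc², g_3 = ac² + 9/5bc² + 24/5bc, g_4 = b²c³ + 16/3b²c² + 64/9b²c - 25/27bc⁴ - 200/81bc³.

Reduce p = a²b - a²c + 9/8b²c² + 3b²c - 25/24bc³ + 2/9bc² + 8bc + 2 modulo G:
  leading term a²b: subtract (b)·g_1 from a²b - a²c + 9/8b²c² + 3b²c - 25/24bc³ + 2/9bc² + 8bc + 2 → -a²c - 5/3abc + 9/8b²c² + 3b²c - 25/24bc³ + 2/9bc² + 8bc + 2
  leading term a²c: subtract (-c)·g_1 from -a²c - 5/3abc + 9/8b²c² + 3b²c - 25/24bc³ + 2/9bc² + 8bc + 2 → -5/3abc + 5/3ac² + 9/8b²c² + 3b²c - 25/24bc³ + 2/9bc² + 8bc + 2
  leading term abc: subtract (-5/3)·g_2 from -5/3abc + 5/3ac² + 9/8b²c² + 3b²c - 25/24bc³ + 2/9bc² + 8bc + 2 → 5/3ac² + 3bc² + 8bc + 2
  leading term ac²: subtract (5/3)·g_3 from 5/3ac² + 3bc² + 8bc + 2 → 2
  leading term 1: no divisor's leading term divides it; move 2 to the remainder.
  normal form = 2.
The normal form is nonzero, so p ∉ I. Since p minus its normal form lies in I, I + (p) = I + (r) where r = 2; decide whether this ideal is the whole ring.
Here r = 2 is a nonzero constant, hence a unit: 1 ∈ I + (p), the Gröbner basis of I + (p) is {1}, and the enlarged system has no common solution — adjoining p is inconsistent.

Adjoining a²b - a²c + 9/8b²c² + 3b²c - 25/24bc³ + 2/9bc² + 8bc + 2 makes the ideal the whole ring: the system is inconsistent.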